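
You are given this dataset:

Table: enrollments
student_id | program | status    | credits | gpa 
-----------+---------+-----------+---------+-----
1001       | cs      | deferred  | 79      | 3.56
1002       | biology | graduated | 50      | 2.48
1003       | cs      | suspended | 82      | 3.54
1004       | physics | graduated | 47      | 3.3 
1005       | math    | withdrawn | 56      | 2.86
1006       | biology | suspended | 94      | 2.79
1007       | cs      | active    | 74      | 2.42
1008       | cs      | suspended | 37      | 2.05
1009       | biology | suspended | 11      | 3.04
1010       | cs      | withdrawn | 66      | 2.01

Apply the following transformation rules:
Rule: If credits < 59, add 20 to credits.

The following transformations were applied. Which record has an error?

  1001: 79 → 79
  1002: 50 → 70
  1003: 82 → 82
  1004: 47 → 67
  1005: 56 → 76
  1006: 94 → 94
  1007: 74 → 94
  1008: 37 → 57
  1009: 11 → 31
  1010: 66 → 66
Record 1007 has an error. The correct transformed value should be 74, not 94.

Step 1: Check each record against the rule
Step 2: Record 1007 has credits = 74
Step 3: Since 74 >= 59, the bonus should not have been applied
Step 4: Correct value = 74, but claimed value = 94
Conclusion: Record 1007 has the error.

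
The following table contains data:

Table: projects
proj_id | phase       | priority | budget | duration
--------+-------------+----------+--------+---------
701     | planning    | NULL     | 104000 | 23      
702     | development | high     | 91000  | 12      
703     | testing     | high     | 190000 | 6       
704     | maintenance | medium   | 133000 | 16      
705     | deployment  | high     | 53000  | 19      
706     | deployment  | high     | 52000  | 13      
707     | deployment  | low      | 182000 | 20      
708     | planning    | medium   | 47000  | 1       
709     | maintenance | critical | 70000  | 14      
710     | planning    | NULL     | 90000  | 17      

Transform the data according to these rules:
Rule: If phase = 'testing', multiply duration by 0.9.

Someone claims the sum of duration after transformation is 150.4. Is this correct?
No, the correct result is 140.4.

Step 1: Calculate the correct sum after transformation
Step 2: Apply multiplier 0.9 to records where phase = 'testing'
Step 3: Correct result = 140.4
Step 4: Claimed result = 150.4
Step 5: 140.4 ≠ 150.4
Conclusion: The claimed result is incorrect. The correct answer is 140.4.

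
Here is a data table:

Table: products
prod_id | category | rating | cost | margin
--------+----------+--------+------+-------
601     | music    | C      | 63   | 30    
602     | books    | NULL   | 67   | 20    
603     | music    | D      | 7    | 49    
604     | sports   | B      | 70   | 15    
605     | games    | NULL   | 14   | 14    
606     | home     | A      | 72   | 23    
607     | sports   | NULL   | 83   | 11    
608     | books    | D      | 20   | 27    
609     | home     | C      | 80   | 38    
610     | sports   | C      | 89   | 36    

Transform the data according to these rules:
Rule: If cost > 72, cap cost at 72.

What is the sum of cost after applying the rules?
529

Step 1: 3 records have cost > 72
Step 2: These records originally summed to 252
Step 3: After capping: 3 × 72 = 216
Step 4: Unaffected records sum: 313
Step 5: Final sum = 216 + 313 = 529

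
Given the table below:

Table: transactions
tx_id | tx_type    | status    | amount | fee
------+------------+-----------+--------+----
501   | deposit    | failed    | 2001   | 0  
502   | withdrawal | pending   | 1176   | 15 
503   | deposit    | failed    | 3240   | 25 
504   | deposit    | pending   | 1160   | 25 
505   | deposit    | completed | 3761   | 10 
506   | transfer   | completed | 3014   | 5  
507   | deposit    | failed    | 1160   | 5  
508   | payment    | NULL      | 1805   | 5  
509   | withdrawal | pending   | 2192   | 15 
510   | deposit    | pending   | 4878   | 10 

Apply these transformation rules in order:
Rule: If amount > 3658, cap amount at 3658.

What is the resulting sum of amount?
23064

Step 1: 2 records have amount > 3658
Step 2: These records originally summed to 8639
Step 3: After capping: 2 × 3658 = 7316
Step 4: Unaffected records sum: 15748
Step 5: Final sum = 7316 + 15748 = 23064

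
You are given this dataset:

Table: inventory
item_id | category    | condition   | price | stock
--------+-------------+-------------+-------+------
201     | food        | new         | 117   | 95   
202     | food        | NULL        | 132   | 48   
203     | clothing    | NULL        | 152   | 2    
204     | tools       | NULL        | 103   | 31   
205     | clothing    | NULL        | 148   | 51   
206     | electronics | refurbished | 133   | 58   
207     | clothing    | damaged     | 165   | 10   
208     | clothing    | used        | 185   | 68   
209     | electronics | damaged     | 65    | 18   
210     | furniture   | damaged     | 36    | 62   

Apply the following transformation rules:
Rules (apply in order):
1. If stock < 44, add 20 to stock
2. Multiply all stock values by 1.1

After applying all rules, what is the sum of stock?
575.3

Step 1: Apply Rule 1 - Add 20 to records with stock < 44
  - 4 records affected: 61 + (4 × 20) = 141
  - Unaffected records: 382
  - Sum after Rule 1: 523
Step 2: Apply Rule 2 - Multiply all by 1.1
  - 523 × 1.1 = 575.3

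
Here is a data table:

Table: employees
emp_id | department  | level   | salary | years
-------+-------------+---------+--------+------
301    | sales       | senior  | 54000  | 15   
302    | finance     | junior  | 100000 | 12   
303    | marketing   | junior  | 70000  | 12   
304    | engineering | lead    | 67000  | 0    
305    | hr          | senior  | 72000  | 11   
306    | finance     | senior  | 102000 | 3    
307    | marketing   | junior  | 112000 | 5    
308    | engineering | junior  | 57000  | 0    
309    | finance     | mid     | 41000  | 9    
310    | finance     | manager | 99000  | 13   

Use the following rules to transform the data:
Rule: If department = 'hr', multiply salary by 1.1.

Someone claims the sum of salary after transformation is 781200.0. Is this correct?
Yes, the result is correct.

Step 1: Calculate the correct sum after transformation
Step 2: Apply multiplier 1.1 to records where department = 'hr'
Step 3: Correct result = 781200.0
Step 4: Claimed result = 781200.0
Step 5: 781200.0 = 781200.0 ✓
Conclusion: The claimed result is correct.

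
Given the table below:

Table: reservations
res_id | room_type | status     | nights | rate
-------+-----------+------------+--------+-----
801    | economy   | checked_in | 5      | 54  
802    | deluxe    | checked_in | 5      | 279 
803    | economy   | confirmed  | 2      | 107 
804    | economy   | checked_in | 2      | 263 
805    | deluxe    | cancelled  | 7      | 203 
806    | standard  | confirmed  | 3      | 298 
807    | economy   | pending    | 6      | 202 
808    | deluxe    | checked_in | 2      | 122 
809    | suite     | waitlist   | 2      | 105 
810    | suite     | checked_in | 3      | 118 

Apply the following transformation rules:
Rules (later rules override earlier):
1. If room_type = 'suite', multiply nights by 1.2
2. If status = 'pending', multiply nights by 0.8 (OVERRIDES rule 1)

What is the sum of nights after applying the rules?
36.8

Step 1: Rule 2 takes priority for records with status = 'pending'
  - 1 records: 6 × 0.8 = 4.8
Step 2: Rule 1 applies to remaining records with room_type = 'suite'
  - 2 records: 5 × 1.2 = 6.0
Step 3: Other records unchanged: 26
Step 4: Final sum = 4.8 + 6.0 + 26 = 36.8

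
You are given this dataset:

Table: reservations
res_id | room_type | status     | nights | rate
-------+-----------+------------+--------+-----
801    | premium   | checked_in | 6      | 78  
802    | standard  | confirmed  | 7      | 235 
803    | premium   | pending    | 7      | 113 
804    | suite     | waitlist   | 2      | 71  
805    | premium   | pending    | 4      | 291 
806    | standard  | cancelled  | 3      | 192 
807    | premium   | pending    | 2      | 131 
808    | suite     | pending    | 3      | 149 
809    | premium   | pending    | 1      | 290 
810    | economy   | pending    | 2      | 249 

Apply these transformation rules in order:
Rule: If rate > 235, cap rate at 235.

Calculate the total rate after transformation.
1674

Step 1: 3 records have rate > 235
Step 2: These records originally summed to 830
Step 3: After capping: 3 × 235 = 705
Step 4: Unaffected records sum: 969
Step 5: Final sum = 705 + 969 = 1674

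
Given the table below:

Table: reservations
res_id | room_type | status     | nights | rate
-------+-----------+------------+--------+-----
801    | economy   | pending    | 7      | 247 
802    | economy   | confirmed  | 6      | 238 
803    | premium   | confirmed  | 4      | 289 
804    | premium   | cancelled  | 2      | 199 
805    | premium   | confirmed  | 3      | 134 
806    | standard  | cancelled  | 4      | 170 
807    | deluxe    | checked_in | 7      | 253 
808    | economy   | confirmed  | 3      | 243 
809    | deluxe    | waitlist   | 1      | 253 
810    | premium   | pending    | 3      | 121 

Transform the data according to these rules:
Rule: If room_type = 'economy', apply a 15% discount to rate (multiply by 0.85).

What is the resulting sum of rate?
2037.8

Step 1: Records with room_type = 'economy' have total rate = 728
Step 2: Apply multiplier: 728 × 0.85 = 618.8
Step 3: Other records total: 1419
Step 4: Final sum = 618.8 + 1419 = 2037.8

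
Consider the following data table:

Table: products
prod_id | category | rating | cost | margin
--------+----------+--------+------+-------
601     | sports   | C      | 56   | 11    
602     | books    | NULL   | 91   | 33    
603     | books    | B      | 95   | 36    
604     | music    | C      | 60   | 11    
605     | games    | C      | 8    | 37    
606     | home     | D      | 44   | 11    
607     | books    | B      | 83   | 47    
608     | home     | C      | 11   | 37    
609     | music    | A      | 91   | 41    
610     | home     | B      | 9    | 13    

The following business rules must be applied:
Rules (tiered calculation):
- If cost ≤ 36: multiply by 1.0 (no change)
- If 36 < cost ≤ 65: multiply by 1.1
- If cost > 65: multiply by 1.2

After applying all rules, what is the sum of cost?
636.0

Step 1: Tier 1 (cost ≤ 36): 3 records, sum = 28 × 1.0 = 28.0
Step 2: Tier 2 (36 < cost ≤ 65): 3 records, sum = 160 × 1.1 = 176.0
Step 3: Tier 3 (cost > 65): 4 records, sum = 360 × 1.2 = 432.0
Step 4: Final sum = 28.0 + 176.0 + 432.0 = 636.0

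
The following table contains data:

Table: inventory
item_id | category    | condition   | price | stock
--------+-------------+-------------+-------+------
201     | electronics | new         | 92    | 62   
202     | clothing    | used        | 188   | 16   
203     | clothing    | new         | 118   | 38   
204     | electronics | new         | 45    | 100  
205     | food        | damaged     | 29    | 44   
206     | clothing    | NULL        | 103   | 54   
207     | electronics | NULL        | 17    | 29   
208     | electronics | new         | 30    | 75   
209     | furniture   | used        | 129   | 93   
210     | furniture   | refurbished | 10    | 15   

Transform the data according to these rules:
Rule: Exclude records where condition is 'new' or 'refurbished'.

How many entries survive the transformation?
5

Step 1: Count records to exclude
  - 4 (new) + 1 (refurbished) = 5 records
Step 2: Total records: 10
Step 3: Remaining = 10 - 5 = 5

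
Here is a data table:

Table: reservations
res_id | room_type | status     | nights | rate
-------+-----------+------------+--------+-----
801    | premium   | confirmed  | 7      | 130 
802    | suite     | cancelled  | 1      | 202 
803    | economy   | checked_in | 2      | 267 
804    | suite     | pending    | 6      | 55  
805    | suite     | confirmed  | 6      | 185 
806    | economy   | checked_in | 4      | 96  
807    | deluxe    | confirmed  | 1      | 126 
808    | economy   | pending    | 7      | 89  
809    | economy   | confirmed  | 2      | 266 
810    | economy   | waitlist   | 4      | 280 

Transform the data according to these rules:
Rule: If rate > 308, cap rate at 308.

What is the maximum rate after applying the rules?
280

Step 1: Original maximum rate = 280
Step 2: Check cap of 308 against maximum
Step 3: No records exceed the cap (max 280 <= cap 308), so no capping applies
Step 4: Maximum after transformation = 280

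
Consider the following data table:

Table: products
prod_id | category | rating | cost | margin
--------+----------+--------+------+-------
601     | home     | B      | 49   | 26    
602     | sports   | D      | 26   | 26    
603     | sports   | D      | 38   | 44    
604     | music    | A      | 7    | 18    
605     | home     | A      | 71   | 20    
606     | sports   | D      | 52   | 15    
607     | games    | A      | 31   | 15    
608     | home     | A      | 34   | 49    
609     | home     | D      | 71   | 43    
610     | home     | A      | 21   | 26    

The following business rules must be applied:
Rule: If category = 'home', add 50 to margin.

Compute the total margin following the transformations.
532

Step 1: Count records where category = 'home': 5
Step 2: Total bonus added: 5 × 50 = 250
Step 3: Original sum of margin: 282
Step 4: Final sum = 282 + 250 = 532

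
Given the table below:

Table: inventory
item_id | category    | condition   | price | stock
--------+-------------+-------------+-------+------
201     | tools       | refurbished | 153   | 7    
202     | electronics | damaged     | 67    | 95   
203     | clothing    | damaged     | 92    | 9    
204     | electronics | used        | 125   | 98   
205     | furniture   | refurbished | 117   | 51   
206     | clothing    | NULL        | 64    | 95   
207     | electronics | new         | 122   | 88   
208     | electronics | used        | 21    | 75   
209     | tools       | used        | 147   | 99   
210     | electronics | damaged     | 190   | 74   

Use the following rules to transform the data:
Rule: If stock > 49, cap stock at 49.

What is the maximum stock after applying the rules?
49

Step 1: Original maximum stock = 99
Step 2: Apply cap at 49
Step 3: 8 records had stock > 49 and were capped
Step 4: Maximum after transformation = 49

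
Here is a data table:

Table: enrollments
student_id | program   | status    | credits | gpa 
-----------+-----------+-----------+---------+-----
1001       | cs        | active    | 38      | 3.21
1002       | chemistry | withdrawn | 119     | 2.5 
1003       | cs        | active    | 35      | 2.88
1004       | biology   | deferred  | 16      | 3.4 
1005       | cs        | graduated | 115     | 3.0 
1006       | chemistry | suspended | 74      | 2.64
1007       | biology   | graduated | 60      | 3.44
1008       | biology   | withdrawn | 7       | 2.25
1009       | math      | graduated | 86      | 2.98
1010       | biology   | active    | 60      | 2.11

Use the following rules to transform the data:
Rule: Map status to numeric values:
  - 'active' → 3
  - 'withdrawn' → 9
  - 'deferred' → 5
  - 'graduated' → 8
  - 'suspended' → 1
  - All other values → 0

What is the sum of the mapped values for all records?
57

Step 1: Apply mapping to each record
Step 2: Count by status:
  'active': 3 records × 3 = 9
  'withdrawn': 2 records × 9 = 18
  'deferred': 1 records × 5 = 5
  'graduated': 3 records × 8 = 24
  'suspended': 1 records × 1 = 1
Step 3: Sum all mapped values = 57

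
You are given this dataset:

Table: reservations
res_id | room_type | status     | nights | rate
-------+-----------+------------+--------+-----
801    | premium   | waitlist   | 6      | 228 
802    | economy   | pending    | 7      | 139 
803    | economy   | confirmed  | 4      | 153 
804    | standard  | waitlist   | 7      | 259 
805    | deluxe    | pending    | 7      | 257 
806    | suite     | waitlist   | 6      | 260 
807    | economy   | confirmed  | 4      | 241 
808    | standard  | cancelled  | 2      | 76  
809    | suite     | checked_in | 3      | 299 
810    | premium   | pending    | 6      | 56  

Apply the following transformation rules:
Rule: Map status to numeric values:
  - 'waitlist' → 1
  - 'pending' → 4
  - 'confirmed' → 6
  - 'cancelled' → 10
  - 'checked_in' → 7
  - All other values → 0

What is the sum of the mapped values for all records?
44

Step 1: Apply mapping to each record
Step 2: Count by status:
  'waitlist': 3 records × 1 = 3
  'pending': 3 records × 4 = 12
  'confirmed': 2 records × 6 = 12
  'cancelled': 1 records × 10 = 10
  'checked_in': 1 records × 7 = 7
Step 3: Sum all mapped values = 44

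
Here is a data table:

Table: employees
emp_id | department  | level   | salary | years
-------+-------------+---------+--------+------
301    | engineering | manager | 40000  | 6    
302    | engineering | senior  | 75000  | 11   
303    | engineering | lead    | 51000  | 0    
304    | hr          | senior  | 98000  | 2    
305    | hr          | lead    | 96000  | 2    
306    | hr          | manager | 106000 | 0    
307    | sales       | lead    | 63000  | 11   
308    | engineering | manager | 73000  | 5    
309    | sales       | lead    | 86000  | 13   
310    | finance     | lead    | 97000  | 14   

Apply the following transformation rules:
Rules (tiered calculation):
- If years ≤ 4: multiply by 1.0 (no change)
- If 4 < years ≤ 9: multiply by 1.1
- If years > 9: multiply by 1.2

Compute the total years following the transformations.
74.9

Step 1: Tier 1 (years ≤ 4): 4 records, sum = 4 × 1.0 = 4.0
Step 2: Tier 2 (4 < years ≤ 9): 2 records, sum = 11 × 1.1 = 12.1
Step 3: Tier 3 (years > 9): 4 records, sum = 49 × 1.2 = 58.8
Step 4: Final sum = 4.0 + 12.1 + 58.8 = 74.9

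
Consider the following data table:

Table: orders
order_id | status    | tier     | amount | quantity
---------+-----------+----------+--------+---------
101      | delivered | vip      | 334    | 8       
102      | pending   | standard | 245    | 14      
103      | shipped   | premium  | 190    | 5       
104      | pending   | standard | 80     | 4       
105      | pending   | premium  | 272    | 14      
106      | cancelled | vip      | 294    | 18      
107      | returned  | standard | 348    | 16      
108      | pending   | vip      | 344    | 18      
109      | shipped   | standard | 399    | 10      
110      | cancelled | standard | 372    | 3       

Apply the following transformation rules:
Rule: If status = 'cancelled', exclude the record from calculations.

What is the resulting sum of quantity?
89

Step 1: Identify records where status = 'cancelled'
Step 2: The excluded records sum to 21
Step 3: Original total quantity = 110
Step 4: Remaining total = 110 - 21 = 89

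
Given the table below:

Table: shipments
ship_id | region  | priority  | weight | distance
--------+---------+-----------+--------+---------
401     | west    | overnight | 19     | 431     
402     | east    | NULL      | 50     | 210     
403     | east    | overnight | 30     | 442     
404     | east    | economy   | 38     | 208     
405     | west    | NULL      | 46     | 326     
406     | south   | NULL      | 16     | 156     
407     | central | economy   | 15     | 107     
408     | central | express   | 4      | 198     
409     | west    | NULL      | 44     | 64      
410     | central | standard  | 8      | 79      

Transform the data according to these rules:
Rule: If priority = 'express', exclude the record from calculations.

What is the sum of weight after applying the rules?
266

Step 1: Identify records where priority = 'express'
Step 2: The excluded records sum to 4
Step 3: Original total weight = 270
Step 4: Remaining total = 270 - 4 = 266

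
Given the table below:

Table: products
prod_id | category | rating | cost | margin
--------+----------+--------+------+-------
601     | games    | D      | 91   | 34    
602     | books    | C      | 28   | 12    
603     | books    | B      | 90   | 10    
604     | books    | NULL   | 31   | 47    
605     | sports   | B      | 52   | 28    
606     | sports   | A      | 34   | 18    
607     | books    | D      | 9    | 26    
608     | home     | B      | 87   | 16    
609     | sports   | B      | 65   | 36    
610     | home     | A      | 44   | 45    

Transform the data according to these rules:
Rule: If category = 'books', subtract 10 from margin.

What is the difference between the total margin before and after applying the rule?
40

Step 1: Original sum of margin = 272
Step 2: 4 records have category = 'books'
Step 3: Each affected record changes by -10
Step 4: Total change = 4 × -10 = -40
Step 5: New sum = 272 + -40 = 232
Step 6: Difference = |232 - 272| = 40
        (Sum decreased by 40)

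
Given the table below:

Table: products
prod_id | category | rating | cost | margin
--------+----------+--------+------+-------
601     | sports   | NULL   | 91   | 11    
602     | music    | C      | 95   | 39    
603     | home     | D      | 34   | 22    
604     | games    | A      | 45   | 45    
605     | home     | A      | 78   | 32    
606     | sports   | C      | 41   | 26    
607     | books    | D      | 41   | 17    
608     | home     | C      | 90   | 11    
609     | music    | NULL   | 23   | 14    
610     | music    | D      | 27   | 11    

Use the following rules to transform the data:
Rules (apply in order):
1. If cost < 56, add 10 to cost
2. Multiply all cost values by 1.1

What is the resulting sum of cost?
687.5

Step 1: Apply Rule 1 - Add 10 to records with cost < 56
  - 6 records affected: 211 + (6 × 10) = 271
  - Unaffected records: 354
  - Sum after Rule 1: 625
Step 2: Apply Rule 2 - Multiply all by 1.1
  - 625 × 1.1 = 687.5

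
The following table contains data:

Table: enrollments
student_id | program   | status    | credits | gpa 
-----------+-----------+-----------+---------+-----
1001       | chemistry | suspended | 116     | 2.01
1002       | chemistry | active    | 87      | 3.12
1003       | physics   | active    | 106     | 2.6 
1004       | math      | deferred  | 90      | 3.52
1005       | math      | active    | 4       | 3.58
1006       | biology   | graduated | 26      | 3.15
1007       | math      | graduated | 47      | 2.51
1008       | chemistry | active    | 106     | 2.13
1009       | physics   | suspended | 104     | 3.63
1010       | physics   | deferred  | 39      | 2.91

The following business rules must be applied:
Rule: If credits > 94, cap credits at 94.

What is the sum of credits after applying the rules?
669

Step 1: 4 records have credits > 94
Step 2: These records originally summed to 432
Step 3: After capping: 4 × 94 = 376
Step 4: Unaffected records sum: 293
Step 5: Final sum = 376 + 293 = 669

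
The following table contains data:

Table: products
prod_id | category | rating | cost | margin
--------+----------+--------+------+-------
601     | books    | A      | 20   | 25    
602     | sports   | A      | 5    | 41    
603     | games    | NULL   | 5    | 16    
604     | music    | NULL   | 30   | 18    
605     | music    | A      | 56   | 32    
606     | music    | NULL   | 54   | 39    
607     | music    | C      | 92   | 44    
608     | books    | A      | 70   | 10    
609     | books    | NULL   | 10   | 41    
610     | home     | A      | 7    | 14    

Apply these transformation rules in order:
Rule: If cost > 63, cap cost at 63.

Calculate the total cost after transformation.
313

Step 1: 2 records have cost > 63
Step 2: These records originally summed to 162
Step 3: After capping: 2 × 63 = 126
Step 4: Unaffected records sum: 187
Step 5: Final sum = 126 + 187 = 313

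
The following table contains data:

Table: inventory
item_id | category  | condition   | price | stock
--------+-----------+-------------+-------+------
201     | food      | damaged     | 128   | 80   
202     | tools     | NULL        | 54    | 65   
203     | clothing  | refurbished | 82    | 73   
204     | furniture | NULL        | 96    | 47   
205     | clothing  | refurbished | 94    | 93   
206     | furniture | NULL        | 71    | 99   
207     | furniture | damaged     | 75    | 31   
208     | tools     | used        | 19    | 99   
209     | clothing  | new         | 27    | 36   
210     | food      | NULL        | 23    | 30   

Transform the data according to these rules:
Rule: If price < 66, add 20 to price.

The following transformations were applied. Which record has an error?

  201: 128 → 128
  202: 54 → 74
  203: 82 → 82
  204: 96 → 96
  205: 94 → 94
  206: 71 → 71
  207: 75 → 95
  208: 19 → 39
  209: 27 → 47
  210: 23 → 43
Record 207 has an error. The correct transformed value should be 75, not 95.

Step 1: Check each record against the rule
Step 2: Record 207 has price = 75
Step 3: Since 75 >= 66, the bonus should not have been applied
Step 4: Correct value = 75, but claimed value = 95
Conclusion: Record 207 has the error.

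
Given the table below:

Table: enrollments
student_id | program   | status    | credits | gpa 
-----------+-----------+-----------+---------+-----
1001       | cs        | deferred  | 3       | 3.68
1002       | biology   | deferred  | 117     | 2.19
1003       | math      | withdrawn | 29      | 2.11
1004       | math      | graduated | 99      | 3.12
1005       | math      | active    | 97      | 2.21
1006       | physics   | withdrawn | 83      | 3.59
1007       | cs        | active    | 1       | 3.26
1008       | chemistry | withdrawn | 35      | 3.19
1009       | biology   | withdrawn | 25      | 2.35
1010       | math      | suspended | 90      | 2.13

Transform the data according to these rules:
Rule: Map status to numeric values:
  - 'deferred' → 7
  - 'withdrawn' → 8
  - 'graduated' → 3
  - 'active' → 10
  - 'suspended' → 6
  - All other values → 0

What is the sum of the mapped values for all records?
75

Step 1: Apply mapping to each record
Step 2: Count by status:
  'deferred': 2 records × 7 = 14
  'withdrawn': 4 records × 8 = 32
  'graduated': 1 records × 3 = 3
  'active': 2 records × 10 = 20
  'suspended': 1 records × 6 = 6
Step 3: Sum all mapped values = 75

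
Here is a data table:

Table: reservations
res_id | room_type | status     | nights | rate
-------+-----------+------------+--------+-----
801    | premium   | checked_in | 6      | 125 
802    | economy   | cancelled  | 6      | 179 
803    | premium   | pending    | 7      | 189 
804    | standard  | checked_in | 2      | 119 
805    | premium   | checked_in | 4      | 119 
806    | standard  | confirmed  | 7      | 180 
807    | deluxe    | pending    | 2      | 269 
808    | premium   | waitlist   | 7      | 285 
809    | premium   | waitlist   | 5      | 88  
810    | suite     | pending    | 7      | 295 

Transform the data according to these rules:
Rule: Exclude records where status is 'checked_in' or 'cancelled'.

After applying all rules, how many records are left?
6

Step 1: Count records to exclude
  - 3 (checked_in) + 1 (cancelled) = 4 records
Step 2: Total records: 10
Step 3: Remaining = 10 - 4 = 6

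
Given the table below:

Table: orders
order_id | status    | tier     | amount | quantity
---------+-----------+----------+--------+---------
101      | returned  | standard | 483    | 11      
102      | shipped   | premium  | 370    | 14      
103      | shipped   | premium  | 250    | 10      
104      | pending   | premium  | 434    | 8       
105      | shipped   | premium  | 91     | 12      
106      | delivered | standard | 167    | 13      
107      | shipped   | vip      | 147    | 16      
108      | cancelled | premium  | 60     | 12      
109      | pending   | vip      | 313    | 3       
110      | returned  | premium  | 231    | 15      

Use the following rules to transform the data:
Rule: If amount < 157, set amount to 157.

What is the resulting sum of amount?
2719

Step 1: 3 records have amount < 157
Step 2: These records originally summed to 298
Step 3: After setting to minimum: 3 × 157 = 471
Step 4: Unaffected records sum: 2248
Step 5: Final sum = 471 + 2248 = 2719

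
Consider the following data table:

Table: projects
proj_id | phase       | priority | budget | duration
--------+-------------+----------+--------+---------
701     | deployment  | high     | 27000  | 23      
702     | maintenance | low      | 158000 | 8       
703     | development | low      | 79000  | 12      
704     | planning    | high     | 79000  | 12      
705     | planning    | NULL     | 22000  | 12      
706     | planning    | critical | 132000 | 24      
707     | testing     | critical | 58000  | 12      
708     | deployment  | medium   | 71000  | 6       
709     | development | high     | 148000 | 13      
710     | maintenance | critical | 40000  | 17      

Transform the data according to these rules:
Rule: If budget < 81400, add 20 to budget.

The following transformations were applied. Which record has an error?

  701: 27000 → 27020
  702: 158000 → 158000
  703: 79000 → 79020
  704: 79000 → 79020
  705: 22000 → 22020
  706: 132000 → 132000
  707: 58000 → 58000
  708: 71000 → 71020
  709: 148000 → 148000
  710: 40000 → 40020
Record 707 has an error. The correct transformed value should be 58020, not 58000.

Step 1: Check each record against the rule
Step 2: Record 707 has budget = 58000
Step 3: Since 58000 < 81400, the bonus should have been applied
Step 4: Correct value = 58020, but claimed value = 58000
Conclusion: Record 707 has the error.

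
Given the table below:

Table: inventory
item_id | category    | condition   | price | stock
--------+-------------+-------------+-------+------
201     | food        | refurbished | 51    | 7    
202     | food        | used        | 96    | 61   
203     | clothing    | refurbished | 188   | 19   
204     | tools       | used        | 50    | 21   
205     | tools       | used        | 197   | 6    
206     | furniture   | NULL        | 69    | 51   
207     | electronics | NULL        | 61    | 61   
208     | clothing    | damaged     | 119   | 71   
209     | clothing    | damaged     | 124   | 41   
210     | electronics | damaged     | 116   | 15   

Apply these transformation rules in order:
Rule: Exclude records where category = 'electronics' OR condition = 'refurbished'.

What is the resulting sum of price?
655

Step 1: Find records where category = 'electronics' OR condition = 'refurbished'
Step 2: 4 records match, summing to 416
Step 3: Original sum: 1071
Step 4: Remaining sum = 1071 - 416 = 655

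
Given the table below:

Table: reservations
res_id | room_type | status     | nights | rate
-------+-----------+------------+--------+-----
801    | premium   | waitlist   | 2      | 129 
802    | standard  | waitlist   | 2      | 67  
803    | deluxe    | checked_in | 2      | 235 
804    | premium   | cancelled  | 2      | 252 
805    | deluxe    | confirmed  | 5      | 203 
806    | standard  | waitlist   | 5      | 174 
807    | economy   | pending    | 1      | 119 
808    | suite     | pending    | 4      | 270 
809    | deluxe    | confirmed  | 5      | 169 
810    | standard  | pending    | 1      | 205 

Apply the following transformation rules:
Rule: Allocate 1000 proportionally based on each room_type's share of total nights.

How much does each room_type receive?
deluxe: 413.79, economy: 34.48, premium: 137.93, standard: 275.86, suite: 137.93

Step 1: Calculate total nights = 29
Step 2: Calculate each room_type's proportion:
  deluxe: 12/29 = 41.38% → 413.79
  economy: 1/29 = 3.45% → 34.48
  premium: 4/29 = 13.79% → 137.93
  standard: 8/29 = 27.59% → 275.86
  suite: 4/29 = 13.79% → 137.93
Step 3: Verify: sum of allocations ≈ 1000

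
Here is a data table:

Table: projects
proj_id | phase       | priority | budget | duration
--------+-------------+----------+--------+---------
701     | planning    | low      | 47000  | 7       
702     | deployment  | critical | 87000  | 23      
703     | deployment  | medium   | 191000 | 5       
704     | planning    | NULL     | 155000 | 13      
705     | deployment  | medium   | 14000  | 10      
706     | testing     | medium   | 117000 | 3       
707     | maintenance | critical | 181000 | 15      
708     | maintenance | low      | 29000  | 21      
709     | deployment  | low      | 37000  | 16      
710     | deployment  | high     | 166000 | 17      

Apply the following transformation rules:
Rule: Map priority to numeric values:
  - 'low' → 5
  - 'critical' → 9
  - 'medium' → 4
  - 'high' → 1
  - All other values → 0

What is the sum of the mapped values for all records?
46

Step 1: Apply mapping to each record
Step 2: Count by status:
  'low': 3 records × 5 = 15
  'critical': 2 records × 9 = 18
  'medium': 3 records × 4 = 12
  'high': 1 records × 1 = 1
Step 3: Sum all mapped values = 46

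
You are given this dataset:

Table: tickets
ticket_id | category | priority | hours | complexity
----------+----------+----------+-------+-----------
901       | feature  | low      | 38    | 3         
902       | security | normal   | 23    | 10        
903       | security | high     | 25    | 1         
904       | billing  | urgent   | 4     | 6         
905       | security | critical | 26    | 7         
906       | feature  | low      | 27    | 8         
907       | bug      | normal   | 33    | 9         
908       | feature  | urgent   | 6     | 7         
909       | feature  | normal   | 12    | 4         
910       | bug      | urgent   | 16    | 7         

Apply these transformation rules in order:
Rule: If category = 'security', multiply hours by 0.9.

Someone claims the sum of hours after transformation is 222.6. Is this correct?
No, the correct result is 202.6.

Step 1: Calculate the correct sum after transformation
Step 2: Apply multiplier 0.9 to records where category = 'security'
Step 3: Correct result = 202.6
Step 4: Claimed result = 222.6
Step 5: 202.6 ≠ 222.6
Conclusion: The claimed result is incorrect. The correct answer is 202.6.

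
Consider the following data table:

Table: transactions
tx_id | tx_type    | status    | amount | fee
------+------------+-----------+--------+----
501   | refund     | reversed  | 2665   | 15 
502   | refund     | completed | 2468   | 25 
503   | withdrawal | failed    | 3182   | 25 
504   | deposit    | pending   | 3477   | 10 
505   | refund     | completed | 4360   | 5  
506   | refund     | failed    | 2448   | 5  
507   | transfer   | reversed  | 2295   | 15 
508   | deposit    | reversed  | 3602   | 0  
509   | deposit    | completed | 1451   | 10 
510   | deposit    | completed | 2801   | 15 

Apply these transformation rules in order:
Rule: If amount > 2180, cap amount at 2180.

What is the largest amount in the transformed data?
2180

Step 1: Original maximum amount = 4360
Step 2: Apply cap at 2180
Step 3: 9 records had amount > 2180 and were capped
Step 4: Maximum after transformation = 2180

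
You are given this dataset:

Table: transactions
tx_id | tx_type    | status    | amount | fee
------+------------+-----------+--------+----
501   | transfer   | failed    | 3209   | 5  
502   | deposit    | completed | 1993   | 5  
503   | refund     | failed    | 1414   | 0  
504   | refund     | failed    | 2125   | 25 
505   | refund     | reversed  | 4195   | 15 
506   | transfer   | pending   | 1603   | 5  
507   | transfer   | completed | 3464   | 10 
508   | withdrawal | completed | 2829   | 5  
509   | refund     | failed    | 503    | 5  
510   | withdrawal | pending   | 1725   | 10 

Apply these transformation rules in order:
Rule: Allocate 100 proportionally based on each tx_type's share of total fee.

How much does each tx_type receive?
deposit: 5.88, refund: 52.94, transfer: 23.53, withdrawal: 17.65

Step 1: Calculate total fee = 85
Step 2: Calculate each tx_type's proportion:
  deposit: 5/85 = 5.88% → 5.88
  refund: 45/85 = 52.94% → 52.94
  transfer: 20/85 = 23.53% → 23.53
  withdrawal: 15/85 = 17.65% → 17.65
Step 3: Verify: sum of allocations ≈ 100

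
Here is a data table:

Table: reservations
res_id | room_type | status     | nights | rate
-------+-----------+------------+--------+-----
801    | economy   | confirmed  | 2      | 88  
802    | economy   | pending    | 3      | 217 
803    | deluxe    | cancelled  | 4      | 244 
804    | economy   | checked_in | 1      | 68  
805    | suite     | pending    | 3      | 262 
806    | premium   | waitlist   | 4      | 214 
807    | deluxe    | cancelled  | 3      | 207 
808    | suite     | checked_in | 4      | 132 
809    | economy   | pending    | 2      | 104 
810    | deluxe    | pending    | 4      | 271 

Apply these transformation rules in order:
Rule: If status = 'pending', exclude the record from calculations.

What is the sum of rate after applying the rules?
953

Step 1: Identify records where status = 'pending'
Step 2: The excluded records sum to 854
Step 3: Original total rate = 1807
Step 4: Remaining total = 1807 - 854 = 953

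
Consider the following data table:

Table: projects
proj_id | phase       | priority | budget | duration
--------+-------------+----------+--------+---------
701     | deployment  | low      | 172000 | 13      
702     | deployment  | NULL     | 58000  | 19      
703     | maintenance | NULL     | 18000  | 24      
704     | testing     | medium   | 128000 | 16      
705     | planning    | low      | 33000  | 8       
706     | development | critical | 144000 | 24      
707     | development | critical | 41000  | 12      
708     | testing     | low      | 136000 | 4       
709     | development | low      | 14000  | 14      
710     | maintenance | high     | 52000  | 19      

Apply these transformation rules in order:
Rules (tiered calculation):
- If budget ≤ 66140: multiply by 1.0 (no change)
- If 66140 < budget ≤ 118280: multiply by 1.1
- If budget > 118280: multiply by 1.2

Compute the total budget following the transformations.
912000.0

Step 1: Tier 1 (budget ≤ 66140): 6 records, sum = 216000 × 1.0 = 216000.0
Step 2: Tier 2 (66140 < budget ≤ 118280): 0 records, sum = 0 × 1.1 = 0.0
Step 3: Tier 3 (budget > 118280): 4 records, sum = 580000 × 1.2 = 696000.0
Step 4: Final sum = 216000.0 + 0.0 + 696000.0 = 912000.0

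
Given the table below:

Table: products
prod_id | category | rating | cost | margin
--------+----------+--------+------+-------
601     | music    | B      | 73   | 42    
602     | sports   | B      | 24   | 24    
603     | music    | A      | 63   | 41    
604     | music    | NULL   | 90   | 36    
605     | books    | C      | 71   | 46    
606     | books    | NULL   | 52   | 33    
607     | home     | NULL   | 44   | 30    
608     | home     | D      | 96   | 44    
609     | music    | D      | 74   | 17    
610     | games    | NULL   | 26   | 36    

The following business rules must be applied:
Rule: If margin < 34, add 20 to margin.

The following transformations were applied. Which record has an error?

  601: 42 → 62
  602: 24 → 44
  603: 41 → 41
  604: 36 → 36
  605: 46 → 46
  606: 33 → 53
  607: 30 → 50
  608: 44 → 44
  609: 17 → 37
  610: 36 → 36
Record 601 has an error. The correct transformed value should be 42, not 62.

Step 1: Check each record against the rule
Step 2: Record 601 has margin = 42
Step 3: Since 42 >= 34, the bonus should not have been applied
Step 4: Correct value = 42, but claimed value = 62
Conclusion: Record 601 has the error.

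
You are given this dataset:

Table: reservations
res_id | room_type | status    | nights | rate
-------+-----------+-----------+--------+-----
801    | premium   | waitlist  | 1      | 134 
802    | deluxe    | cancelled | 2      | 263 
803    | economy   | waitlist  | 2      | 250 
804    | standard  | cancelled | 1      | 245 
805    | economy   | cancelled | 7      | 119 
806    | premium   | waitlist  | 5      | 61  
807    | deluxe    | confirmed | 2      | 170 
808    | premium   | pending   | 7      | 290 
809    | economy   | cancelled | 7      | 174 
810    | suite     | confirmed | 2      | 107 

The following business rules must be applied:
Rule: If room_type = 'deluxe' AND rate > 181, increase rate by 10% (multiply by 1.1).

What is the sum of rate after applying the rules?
1839.3

Step 1: Find records where room_type = 'deluxe' AND rate > 181
Step 2: 1 records match, summing to 263
Step 3: After multiplier: 263 × 1.1 = 289.3
Step 4: Unaffected records sum: 1550
Step 5: Final sum = 289.3 + 1550 = 1839.3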